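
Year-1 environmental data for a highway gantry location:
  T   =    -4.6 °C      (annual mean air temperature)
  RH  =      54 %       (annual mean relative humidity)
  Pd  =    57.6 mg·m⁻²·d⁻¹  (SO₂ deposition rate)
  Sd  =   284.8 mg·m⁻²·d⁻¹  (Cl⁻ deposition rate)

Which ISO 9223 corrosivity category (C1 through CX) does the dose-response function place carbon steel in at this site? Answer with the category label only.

C2

carbon steel: T≤10 °C ⇒ hinge +0.150·(-4.6−10) = -2.1900
  SO₂ term: 1.77·57.6^0.52·exp(0.02·54-2.1900) = 4.801
  Cl⁻ term: 0.102·284.8^0.62·exp(0.033·54+0.04·-4.6) = 16.77
  sum: 4.801 + 16.77 → r_corr = 21.57 μm/a
21.6 μm/a falls in (1.3, 25] for carbon steel → category C2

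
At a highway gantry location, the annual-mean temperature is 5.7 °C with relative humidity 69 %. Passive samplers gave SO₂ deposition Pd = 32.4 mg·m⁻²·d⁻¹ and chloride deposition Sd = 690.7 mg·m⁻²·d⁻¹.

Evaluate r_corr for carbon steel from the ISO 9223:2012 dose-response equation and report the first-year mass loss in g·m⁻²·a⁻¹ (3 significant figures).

r_corr = 741 g·m⁻²·a⁻¹

carbon steel: T≤10 °C ⇒ hinge +0.150·(5.7−10) = -0.6450
  SO₂ term: 1.77·32.4^0.52·exp(0.02·69-0.6450) = 22.52
  Sd branch = 0.102·Sd^0.62·e^(0.033·RH+0.04·T) = 71.92 μm/a
  sum: 22.52 + 71.92 → r_corr = 94.45 μm/a
Convert to mass loss: 94.45 μm/a × 7.85 g/cm³ = 741.4 g·m⁻²·a⁻¹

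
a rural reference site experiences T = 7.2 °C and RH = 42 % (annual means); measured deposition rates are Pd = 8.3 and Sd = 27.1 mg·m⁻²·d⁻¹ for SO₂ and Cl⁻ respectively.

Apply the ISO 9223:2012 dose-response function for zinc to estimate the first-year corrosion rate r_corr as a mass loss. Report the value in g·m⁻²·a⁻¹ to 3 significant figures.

r_corr = 3.57 g·m⁻²·a⁻¹

zinc: temperature factor f = +0.038·(-2.8) = -0.1064
  sulphur-dioxide contribution → 0.2032 μm/a
  chloride contribution → 0.2962 μm/a
  ⇒ r_corr(zinc) = 0.4993 μm/a
Convert to mass loss: 0.4993 μm/a × 7.14 g/cm³ = 3.565 g·m⁻²·a⁻¹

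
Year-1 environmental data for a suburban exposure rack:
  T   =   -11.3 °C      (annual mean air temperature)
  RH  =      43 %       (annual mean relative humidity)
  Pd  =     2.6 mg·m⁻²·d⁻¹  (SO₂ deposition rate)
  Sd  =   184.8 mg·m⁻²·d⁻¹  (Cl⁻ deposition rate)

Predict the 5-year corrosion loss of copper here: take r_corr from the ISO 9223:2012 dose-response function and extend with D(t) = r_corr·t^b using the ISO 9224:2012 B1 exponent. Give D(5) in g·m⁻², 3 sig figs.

copper: T≤10 °C ⇒ hinge +0.126·(-11.3−10) = -2.6838
  SO₂ term: 0.0053·2.6^0.26·exp(0.059·43-2.6838) = 0.005867
  Sd branch = 0.01025·Sd^0.27·e^(0.036·RH+0.049·T) = 0.1134 μm/a
  sum: 0.005867 + 0.1134 → r_corr = 0.1193 μm/a
Power-law: D(5) = r_corr · 5^0.667
  D(5) = 0.1193 × 5^0.667 = 0.1193 × 2.926 = 0.3489 μm
  Mass loss = 0.3489 μm × 8.96 g/cm³ = 3.126 g·m⁻²

D(5) = 3.13 g·m⁻²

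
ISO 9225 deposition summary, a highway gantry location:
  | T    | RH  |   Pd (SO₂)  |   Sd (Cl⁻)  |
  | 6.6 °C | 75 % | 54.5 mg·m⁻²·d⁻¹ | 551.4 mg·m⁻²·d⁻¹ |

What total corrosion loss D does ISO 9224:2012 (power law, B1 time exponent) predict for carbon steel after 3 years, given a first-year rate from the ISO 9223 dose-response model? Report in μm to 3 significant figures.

carbon steel: temperature factor f = +0.150·(-3.4) = -0.5100
  sulphur-dioxide contribution → 38.09 μm/a
  chloride contribution → 79.04 μm/a
  total first-year rate 117.1 μm/a
ISO 9224: D(t) = r_corr · t^b with b = 0.523 (carbon steel, B1)
  D(3) = 117.1 × 3^0.523 = 117.1 × 1.776 = 208.1 μm

D(3) = 208 μm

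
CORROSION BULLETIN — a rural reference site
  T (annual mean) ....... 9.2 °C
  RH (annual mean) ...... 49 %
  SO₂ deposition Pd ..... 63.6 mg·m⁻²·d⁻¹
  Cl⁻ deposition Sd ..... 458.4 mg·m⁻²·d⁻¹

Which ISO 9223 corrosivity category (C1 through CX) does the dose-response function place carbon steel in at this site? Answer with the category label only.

C4

carbon steel: f(T) = +0.150·(T−10) [T≤10 °C] = -0.1200
  SO₂ term: 1.77·63.6^0.52·exp(0.02·49-0.1200) = 36.25
  Sd branch = 0.102·Sd^0.62·e^(0.033·RH+0.04·T) = 33.16 μm/a
  r_corr = 36.25 + 33.16 = 69.41 μm/a
ISO 9223 Table 2 (carbon steel): 50 < 69.4 ≤ 80 μm/a ⇒ C4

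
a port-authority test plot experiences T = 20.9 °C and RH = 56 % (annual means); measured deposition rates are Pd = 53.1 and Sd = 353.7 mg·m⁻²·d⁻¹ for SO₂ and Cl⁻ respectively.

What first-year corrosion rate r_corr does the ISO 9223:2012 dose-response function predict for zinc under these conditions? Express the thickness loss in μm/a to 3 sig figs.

zinc: f(T) = -0.071·(T−10) [T>10 °C] = -0.7739
  sulphur-dioxide contribution → 0.449 μm/a
  chloride contribution → 4.59 μm/a
  ⇒ r_corr(zinc) = 5.039 μm/a

r_corr = 5.04 μm/a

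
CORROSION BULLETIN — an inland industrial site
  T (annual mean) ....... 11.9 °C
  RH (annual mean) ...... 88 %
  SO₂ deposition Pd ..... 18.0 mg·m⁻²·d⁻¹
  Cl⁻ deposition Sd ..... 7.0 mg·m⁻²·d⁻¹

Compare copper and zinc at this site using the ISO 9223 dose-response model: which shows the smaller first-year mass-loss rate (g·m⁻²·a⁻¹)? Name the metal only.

copper: T>10 °C ⇒ hinge -0.080·(11.9−10) = -0.1520
  sulphur-dioxide contribution → 1.736 μm/a
  chloride contribution → 0.7379 μm/a
  total first-year rate 2.474 μm/a
  mass loss = 2.474 μm/a × 8.96 g/cm³ = 22.16 g·m⁻²·a⁻¹
zinc: temperature factor f = -0.071·(1.9) = -0.1349
  sulphur-dioxide contribution → 2.303 μm/a
  chloride contribution → 0.295 μm/a
  ⇒ r_corr(zinc) = 2.598 μm/a
  mass loss = 2.598 μm/a × 7.14 g/cm³ = 18.55 g·m⁻²·a⁻¹
Ordering by g·m⁻²·a⁻¹: copper (22.2) > zinc (18.6)

zinc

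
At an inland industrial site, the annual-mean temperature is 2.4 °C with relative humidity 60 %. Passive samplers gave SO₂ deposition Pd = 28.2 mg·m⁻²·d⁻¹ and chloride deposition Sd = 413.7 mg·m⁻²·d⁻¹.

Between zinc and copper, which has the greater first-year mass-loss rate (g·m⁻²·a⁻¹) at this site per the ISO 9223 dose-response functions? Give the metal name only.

zinc

zinc: f(T) = +0.038·(T−10) [T≤10 °C] = -0.2888
  SO₂ term: 0.0129·28.2^0.44·exp(0.046·60-0.2888) = 0.6636
  Cl⁻ term: 0.0175·413.7^0.57·exp(0.008·60+0.085·2.4) = 1.075
  sum: 0.6636 + 1.075 → r_corr = 1.739 μm/a
  mass loss = 1.739 μm/a × 7.14 g/cm³ = 12.42 g·m⁻²·a⁻¹
copper: temperature factor f = +0.126·(-7.6) = -0.9576
  Pd branch = 0.0053·Pd^0.26·e^(0.059·RH+f) = 0.1671 μm/a
  Cl⁻ term: 0.01025·413.7^0.27·exp(0.036·60+0.049·2.4) = 0.5086
  sum: 0.1671 + 0.5086 → r_corr = 0.6757 μm/a
  mass loss = 0.6757 μm/a × 8.96 g/cm³ = 6.054 g·m⁻²·a⁻¹
Ordering by g·m⁻²·a⁻¹: zinc (12.4) > copper (6.05)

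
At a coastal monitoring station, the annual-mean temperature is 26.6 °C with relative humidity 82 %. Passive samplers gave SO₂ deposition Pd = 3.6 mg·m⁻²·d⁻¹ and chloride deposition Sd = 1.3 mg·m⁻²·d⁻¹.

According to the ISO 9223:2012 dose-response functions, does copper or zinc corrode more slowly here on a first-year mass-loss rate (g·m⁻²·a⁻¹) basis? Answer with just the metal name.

copper: f(T) = -0.080·(T−10) [T>10 °C] = -1.3280
  Pd branch = 0.0053·Pd^0.26·e^(0.059·RH+f) = 0.2473 μm/a
  Sd branch = 0.01025·Sd^0.27·e^(0.036·RH+0.049·T) = 0.7755 μm/a
  r_corr = 0.2473 + 0.7755 = 1.023 μm/a
  mass loss = 1.023 μm/a × 8.96 g/cm³ = 9.165 g·m⁻²·a⁻¹
zinc: f(T) = -0.071·(T−10) [T>10 °C] = -1.1786
  SO₂ term: 0.0129·3.6^0.44·exp(0.046·82-1.1786) = 0.3032
  Sd branch = 0.0175·Sd^0.57·e^(0.008·RH+0.085·T) = 0.3757 μm/a
  sum: 0.3032 + 0.3757 → r_corr = 0.6788 μm/a
  mass loss = 0.6788 μm/a × 7.14 g/cm³ = 4.847 g·m⁻²·a⁻¹
Ordering by g·m⁻²·a⁻¹: copper (9.16) > zinc (4.85)

zinc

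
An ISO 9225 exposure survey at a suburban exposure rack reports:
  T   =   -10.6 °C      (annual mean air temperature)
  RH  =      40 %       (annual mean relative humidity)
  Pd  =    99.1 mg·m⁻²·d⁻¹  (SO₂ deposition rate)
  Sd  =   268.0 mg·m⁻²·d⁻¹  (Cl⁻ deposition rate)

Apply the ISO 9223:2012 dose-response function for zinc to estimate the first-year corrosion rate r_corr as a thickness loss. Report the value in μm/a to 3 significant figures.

zinc: f(T) = +0.038·(T−10) [T≤10 °C] = -0.7828
  SO₂ term: 0.0129·99.1^0.44·exp(0.046·40-0.7828) = 0.2805
  Cl⁻ term: 0.0175·268.0^0.57·exp(0.008·40+0.085·-10.6) = 0.237
  sum: 0.2805 + 0.237 → r_corr = 0.5175 μm/a

r_corr = 0.518 μm/a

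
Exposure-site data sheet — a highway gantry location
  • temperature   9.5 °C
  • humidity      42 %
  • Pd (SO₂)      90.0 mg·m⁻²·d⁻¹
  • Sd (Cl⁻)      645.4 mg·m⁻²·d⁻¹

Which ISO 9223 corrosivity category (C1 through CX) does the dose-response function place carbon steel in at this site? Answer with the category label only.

C4

carbon steel: temperature factor f = +0.150·(-0.5) = -0.0750
  sulphur-dioxide contribution → 39.48 μm/a
  chloride contribution → 32.94 μm/a
  total first-year rate 72.42 μm/a
72.4 μm/a falls in (50, 80] for carbon steel → category C4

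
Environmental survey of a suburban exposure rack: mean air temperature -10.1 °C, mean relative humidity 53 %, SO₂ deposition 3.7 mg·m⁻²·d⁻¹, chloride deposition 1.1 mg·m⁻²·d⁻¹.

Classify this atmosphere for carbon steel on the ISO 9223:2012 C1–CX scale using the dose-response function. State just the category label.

C1

carbon steel: T≤10 °C ⇒ hinge +0.150·(-10.1−10) = -3.0150
  sulphur-dioxide contribution → 0.4948 μm/a
  chloride contribution → 0.4153 μm/a
  ⇒ r_corr(carbon steel) = 0.9101 μm/a
ISO 9223 Table 2 (carbon steel): 0 < 0.91 ≤ 1.3 μm/a ⇒ C1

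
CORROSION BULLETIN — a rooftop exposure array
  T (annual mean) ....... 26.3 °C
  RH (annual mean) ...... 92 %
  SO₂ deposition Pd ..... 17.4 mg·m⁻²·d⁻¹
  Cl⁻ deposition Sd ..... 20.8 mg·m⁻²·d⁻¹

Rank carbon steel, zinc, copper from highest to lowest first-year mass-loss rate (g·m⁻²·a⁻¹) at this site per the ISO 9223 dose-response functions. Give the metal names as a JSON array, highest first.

["carbon steel", "copper", "zinc"]

carbon steel: f(T) = -0.054·(T−10) [T>10 °C] = -0.8802
  SO₂ term: 1.77·17.4^0.52·exp(0.02·92-0.8802) = 20.41
  Cl⁻ term: 0.102·20.8^0.62·exp(0.033·92+0.04·26.3) = 39.92
  r_corr = 20.41 + 39.92 = 60.33 μm/a
  mass loss = 60.33 μm/a × 7.85 g/cm³ = 473.6 g·m⁻²·a⁻¹
zinc: T>10 °C ⇒ hinge -0.071·(26.3−10) = -1.1573
  SO₂ term: 0.0129·17.4^0.44·exp(0.046·92-1.1573) = 0.9812
  Sd branch = 0.0175·Sd^0.57·e^(0.008·RH+0.085·T) = 1.927 μm/a
  sum: 0.9812 + 1.927 → r_corr = 2.908 μm/a
  mass loss = 2.908 μm/a × 7.14 g/cm³ = 20.76 g·m⁻²·a⁻¹
copper: f(T) = -0.080·(T−10) [T>10 °C] = -1.3040
  SO₂ term: 0.0053·17.4^0.26·exp(0.059·92-1.3040) = 0.6884
  Sd branch = 0.01025·Sd^0.27·e^(0.036·RH+0.049·T) = 2.316 μm/a
  sum: 0.6884 + 2.316 → r_corr = 3.004 μm/a
  mass loss = 3.004 μm/a × 8.96 g/cm³ = 26.92 g·m⁻²·a⁻¹
Ordering by g·m⁻²·a⁻¹: carbon steel (474) > copper (26.9) > zinc (20.8)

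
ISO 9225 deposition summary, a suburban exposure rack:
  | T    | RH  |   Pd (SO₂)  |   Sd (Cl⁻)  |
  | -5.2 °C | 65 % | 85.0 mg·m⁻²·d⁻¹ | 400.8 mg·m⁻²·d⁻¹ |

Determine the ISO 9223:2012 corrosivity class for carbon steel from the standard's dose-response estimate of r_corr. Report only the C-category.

C3

carbon steel: temperature factor f = +0.150·(-15.2) = -2.2800
  Pd branch = 1.77·Pd^0.52·e^(0.02·RH+f) = 6.694 μm/a
  Sd branch = 0.102·Sd^0.62·e^(0.033·RH+0.04·T) = 29.08 μm/a
  r_corr = 6.694 + 29.08 = 35.78 μm/a
35.8 μm/a falls in (25, 50] for carbon steel → category C3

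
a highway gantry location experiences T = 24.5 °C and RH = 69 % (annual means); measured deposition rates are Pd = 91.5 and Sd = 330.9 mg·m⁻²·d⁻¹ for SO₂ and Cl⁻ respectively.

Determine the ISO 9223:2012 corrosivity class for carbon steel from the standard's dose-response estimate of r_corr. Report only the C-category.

C5

carbon steel: f(T) = -0.054·(T−10) [T>10 °C] = -0.7830
  SO₂ term: 1.77·91.5^0.52·exp(0.02·69-0.7830) = 33.67
  Cl⁻ term: 0.102·330.9^0.62·exp(0.033·69+0.04·24.5) = 96.67
  sum: 33.67 + 96.67 → r_corr = 130.3 μm/a
Category bounds: 80…200 μm/a bracket r_corr ⇒ C5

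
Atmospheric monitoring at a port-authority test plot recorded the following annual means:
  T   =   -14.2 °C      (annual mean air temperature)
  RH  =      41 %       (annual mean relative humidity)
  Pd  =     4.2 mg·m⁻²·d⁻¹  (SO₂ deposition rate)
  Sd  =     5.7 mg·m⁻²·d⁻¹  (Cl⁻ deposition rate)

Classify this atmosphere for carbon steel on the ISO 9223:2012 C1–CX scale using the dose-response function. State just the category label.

C1

carbon steel: T≤10 °C ⇒ hinge +0.150·(-14.2−10) = -3.6300
  Pd branch = 1.77·Pd^0.52·e^(0.02·RH+f) = 0.2247 μm/a
  Cl⁻ term: 0.102·5.7^0.62·exp(0.033·41+0.04·-14.2) = 0.6579
  r_corr = 0.2247 + 0.6579 = 0.8827 μm/a
Category bounds: 0…1.3 μm/a bracket r_corr ⇒ C1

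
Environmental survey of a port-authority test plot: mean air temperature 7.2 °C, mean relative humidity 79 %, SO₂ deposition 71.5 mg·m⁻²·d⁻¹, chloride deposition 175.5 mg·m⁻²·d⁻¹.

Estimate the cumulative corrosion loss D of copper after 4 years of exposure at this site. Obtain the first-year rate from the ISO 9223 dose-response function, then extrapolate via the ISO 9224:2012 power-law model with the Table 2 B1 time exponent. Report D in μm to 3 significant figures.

copper: temperature factor f = +0.126·(-2.8) = -0.3528
  Pd branch = 0.0053·Pd^0.26·e^(0.059·RH+f) = 1.195 μm/a
  Sd branch = 0.01025·Sd^0.27·e^(0.036·RH+0.049·T) = 1.012 μm/a
  sum: 1.195 + 1.012 → r_corr = 2.207 μm/a
Power-law: D(4) = r_corr · 4^0.667
  D(4) = 2.207 × 4^0.667 = 2.207 × 2.521 = 5.563 μm

D(4) = 5.56 μm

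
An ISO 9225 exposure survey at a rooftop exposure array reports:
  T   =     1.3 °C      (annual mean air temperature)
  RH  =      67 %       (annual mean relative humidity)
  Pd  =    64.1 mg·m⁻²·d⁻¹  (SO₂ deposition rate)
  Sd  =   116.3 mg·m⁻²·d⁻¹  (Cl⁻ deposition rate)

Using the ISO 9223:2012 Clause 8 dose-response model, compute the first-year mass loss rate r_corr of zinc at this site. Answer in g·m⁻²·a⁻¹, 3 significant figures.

zinc: f(T) = +0.038·(T−10) [T≤10 °C] = -0.3306
  Pd branch = 0.0129·Pd^0.44·e^(0.046·RH+f) = 1.26 μm/a
  Sd branch = 0.0175·Sd^0.57·e^(0.008·RH+0.085·T) = 0.5026 μm/a
  sum: 1.26 + 0.5026 → r_corr = 1.763 μm/a
Convert to mass loss: 1.763 μm/a × 7.14 g/cm³ = 12.59 g·m⁻²·a⁻¹

r_corr = 12.6 g·m⁻²·a⁻¹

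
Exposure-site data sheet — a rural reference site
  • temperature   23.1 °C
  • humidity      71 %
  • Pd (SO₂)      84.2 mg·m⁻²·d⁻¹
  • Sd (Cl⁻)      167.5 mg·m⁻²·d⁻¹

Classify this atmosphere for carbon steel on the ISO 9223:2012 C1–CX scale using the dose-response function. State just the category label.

C5

carbon steel: T>10 °C ⇒ hinge -0.054·(23.1−10) = -0.7074
  SO₂ term: 1.77·84.2^0.52·exp(0.02·71-0.7074) = 36.19
  Sd branch = 0.102·Sd^0.62·e^(0.033·RH+0.04·T) = 64.02 μm/a
  sum: 36.19 + 64.02 → r_corr = 100.2 μm/a
Category bounds: 80…200 μm/a bracket r_corr ⇒ C5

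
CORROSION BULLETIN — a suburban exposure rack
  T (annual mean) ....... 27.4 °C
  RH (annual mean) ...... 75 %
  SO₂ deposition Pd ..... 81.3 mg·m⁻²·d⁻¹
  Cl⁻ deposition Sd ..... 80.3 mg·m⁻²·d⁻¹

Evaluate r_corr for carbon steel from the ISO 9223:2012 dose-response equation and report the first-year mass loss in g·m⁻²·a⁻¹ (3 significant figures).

r_corr = 671 g·m⁻²·a⁻¹

carbon steel: temperature factor f = -0.054·(17.4) = -0.9396
  sulphur-dioxide contribution → 30.52 μm/a
  chloride contribution → 55 μm/a
  ⇒ r_corr(carbon steel) = 85.52 μm/a
Convert to mass loss: 85.52 μm/a × 7.85 g/cm³ = 671.4 g·m⁻²·a⁻¹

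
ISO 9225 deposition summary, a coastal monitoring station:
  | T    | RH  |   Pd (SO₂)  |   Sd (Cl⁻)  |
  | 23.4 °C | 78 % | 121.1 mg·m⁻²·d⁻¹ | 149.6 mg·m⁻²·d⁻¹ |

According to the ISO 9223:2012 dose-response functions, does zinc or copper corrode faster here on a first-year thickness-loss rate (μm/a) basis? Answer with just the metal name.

zinc

zinc: f(T) = -0.071·(T−10) [T>10 °C] = -0.9514
  sulphur-dioxide contribution → 1.487 μm/a
  chloride contribution → 4.145 μm/a
  total first-year rate 5.632 μm/a
copper: f(T) = -0.080·(T−10) [T>10 °C] = -1.0720
  sulphur-dioxide contribution → 0.6294 μm/a
  chloride contribution → 2.067 μm/a
  total first-year rate 2.697 μm/a
Ordering by μm/a: zinc (5.63) > copper (2.7)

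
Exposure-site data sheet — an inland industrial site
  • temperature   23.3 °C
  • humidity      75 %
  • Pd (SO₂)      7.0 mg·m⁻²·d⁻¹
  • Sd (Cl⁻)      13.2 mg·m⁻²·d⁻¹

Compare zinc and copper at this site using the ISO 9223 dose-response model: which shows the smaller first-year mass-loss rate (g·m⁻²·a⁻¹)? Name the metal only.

zinc

zinc: T>10 °C ⇒ hinge -0.071·(23.3−10) = -0.9443
  sulphur-dioxide contribution → 0.3721 μm/a
  chloride contribution → 1.006 μm/a
  total first-year rate 1.378 μm/a
  mass loss = 1.378 μm/a × 7.14 g/cm³ = 9.837 g·m⁻²·a⁻¹
copper: T>10 °C ⇒ hinge -0.080·(23.3−10) = -1.0640
  sulphur-dioxide contribution → 0.2533 μm/a
  chloride contribution → 0.9588 μm/a
  total first-year rate 1.212 μm/a
  mass loss = 1.212 μm/a × 8.96 g/cm³ = 10.86 g·m⁻²·a⁻¹
Ordering by g·m⁻²·a⁻¹: copper (10.9) > zinc (9.84)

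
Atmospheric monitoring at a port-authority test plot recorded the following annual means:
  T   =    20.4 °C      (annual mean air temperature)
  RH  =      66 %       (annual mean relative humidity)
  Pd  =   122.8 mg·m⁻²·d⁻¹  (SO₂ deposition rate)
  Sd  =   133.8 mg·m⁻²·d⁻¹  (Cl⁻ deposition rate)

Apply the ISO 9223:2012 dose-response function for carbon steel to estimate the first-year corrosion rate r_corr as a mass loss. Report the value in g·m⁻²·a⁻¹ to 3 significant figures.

r_corr = 695 g·m⁻²·a⁻¹

carbon steel: f(T) = -0.054·(T−10) [T>10 °C] = -0.5616
  Pd branch = 1.77·Pd^0.52·e^(0.02·RH+f) = 46.1 μm/a
  Sd branch = 0.102·Sd^0.62·e^(0.033·RH+0.04·T) = 42.39 μm/a
  r_corr = 46.1 + 42.39 = 88.49 μm/a
Convert to mass loss: 88.49 μm/a × 7.85 g/cm³ = 694.7 g·m⁻²·a⁻¹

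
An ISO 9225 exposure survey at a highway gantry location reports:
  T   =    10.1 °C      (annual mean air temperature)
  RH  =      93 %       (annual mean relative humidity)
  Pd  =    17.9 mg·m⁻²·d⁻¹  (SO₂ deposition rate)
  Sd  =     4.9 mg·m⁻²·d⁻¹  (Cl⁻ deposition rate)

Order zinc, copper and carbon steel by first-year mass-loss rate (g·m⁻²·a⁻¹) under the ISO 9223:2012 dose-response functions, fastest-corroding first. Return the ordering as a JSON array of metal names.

zinc: T>10 °C ⇒ hinge -0.071·(10.1−10) = -0.0071
  SO₂ term: 0.0129·17.9^0.44·exp(0.046·93-0.0071) = 3.286
  Cl⁻ term: 0.0175·4.9^0.57·exp(0.008·93+0.085·10.1) = 0.215
  r_corr = 3.286 + 0.215 = 3.501 μm/a
  mass loss = 3.501 μm/a × 7.14 g/cm³ = 25 g·m⁻²·a⁻¹
copper: T>10 °C ⇒ hinge -0.080·(10.1−10) = -0.0080
  SO₂ term: 0.0053·17.9^0.26·exp(0.059·93-0.0080) = 2.689
  Cl⁻ term: 0.01025·4.9^0.27·exp(0.036·93+0.049·10.1) = 0.7346
  sum: 2.689 + 0.7346 → r_corr = 3.423 μm/a
  mass loss = 3.423 μm/a × 8.96 g/cm³ = 30.67 g·m⁻²·a⁻¹
carbon steel: temperature factor f = -0.054·(0.1) = -0.0054
  Pd branch = 1.77·Pd^0.52·e^(0.02·RH+f) = 50.69 μm/a
  Sd branch = 0.102·Sd^0.62·e^(0.033·RH+0.04·T) = 8.807 μm/a
  r_corr = 50.69 + 8.807 = 59.49 μm/a
  mass loss = 59.49 μm/a × 7.85 g/cm³ = 467 g·m⁻²·a⁻¹
Ordering by g·m⁻²·a⁻¹: carbon steel (467) > copper (30.7) > zinc (25)

["carbon steel", "copper", "zinc"]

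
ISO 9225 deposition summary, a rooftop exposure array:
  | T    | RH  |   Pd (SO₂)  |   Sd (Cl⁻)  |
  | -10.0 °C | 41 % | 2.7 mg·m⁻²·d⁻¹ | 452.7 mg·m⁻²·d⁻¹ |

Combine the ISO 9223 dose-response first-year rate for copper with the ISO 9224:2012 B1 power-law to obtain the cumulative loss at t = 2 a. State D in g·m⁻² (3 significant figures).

D(2) = 2.13 g·m⁻²

copper: f(T) = +0.126·(T−10) [T≤10 °C] = -2.5200
  sulphur-dioxide contribution → 0.006202 μm/a
  chloride contribution → 0.1432 μm/a
  ⇒ r_corr(copper) = 0.1494 μm/a
Power-law: D(2) = r_corr · 2^0.667
  D(2) = 0.1494 × 2^0.667 = 0.1494 × 1.588 = 0.2373 μm
  Mass loss = 0.2373 μm × 8.96 g/cm³ = 2.126 g·m⁻²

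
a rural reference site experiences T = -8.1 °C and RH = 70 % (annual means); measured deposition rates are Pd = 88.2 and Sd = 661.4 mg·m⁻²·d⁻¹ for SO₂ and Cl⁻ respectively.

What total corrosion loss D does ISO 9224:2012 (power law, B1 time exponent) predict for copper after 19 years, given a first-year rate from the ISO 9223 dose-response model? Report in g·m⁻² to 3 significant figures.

D(19) = 38.5 g·m⁻²

copper: f(T) = +0.126·(T−10) [T≤10 °C] = -2.2806
  sulphur-dioxide contribution → 0.108 μm/a
  chloride contribution → 0.4947 μm/a
  ⇒ r_corr(copper) = 0.6026 μm/a
ISO 9224: D(t) = r_corr · t^b with b = 0.667 (copper, B1)
  D(19) = 0.6026 × 19^0.667 = 0.6026 × 7.127 = 4.295 μm
  Mass loss = 4.295 μm × 8.96 g/cm³ = 38.48 g·m⁻²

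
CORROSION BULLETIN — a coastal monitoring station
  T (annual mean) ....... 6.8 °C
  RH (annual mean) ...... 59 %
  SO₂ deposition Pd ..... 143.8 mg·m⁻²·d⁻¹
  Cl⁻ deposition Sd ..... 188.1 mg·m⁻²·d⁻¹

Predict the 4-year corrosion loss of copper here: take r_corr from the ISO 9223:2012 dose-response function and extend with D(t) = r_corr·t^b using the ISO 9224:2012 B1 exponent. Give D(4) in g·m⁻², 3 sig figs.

copper: temperature factor f = +0.126·(-3.2) = -0.4032
  sulphur-dioxide contribution → 0.4188 μm/a
  chloride contribution → 0.492 μm/a
  ⇒ r_corr(copper) = 0.9108 μm/a
Long-term exponent b (ISO 9224 Table 2, B1) = 0.667
  D(4) = 0.9108 × 4^0.667 = 0.9108 × 2.521 = 2.296 μm
  Mass loss = 2.296 μm × 8.96 g/cm³ = 20.57 g·m⁻²

D(4) = 20.6 g·m⁻²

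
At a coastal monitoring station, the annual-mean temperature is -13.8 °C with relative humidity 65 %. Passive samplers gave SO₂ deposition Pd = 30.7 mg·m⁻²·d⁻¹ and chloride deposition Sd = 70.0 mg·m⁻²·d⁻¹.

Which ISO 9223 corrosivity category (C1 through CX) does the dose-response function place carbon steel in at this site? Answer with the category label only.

C2

carbon steel: T≤10 °C ⇒ hinge +0.150·(-13.8−10) = -3.5700
  sulphur-dioxide contribution → 1.085 μm/a
  chloride contribution → 6.989 μm/a
  total first-year rate 8.074 μm/a
ISO 9223 Table 2 (carbon steel): 1.3 < 8.07 ≤ 25 μm/a ⇒ C2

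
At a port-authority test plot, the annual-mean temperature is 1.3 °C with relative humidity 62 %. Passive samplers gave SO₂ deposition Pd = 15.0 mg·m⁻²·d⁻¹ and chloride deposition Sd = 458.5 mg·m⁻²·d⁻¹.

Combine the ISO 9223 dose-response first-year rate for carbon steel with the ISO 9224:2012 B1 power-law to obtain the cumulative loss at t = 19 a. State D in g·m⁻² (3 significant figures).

carbon steel: temperature factor f = +0.150·(-8.7) = -1.3050
  sulphur-dioxide contribution → 6.781 μm/a
  chloride contribution → 37.13 μm/a
  total first-year rate 43.92 μm/a
Power-law: D(19) = r_corr · 19^0.523
  D(19) = 43.92 × 19^0.523 = 43.92 × 4.664 = 204.8 μm
  Mass loss = 204.8 μm × 7.85 g/cm³ = 1608 g·m⁻²

D(19) = 1.61e+03 g·m⁻²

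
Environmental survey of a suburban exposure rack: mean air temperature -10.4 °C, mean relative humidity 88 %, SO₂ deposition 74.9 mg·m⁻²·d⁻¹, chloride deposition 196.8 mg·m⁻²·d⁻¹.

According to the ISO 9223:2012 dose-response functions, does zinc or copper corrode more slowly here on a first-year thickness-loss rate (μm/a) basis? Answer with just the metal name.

zinc: temperature factor f = +0.038·(-20.4) = -0.7752
  SO₂ term: 0.0129·74.9^0.44·exp(0.046·88-0.7752) = 2.274
  Cl⁻ term: 0.0175·196.8^0.57·exp(0.008·88+0.085·-10.4) = 0.2968
  sum: 2.274 + 0.2968 → r_corr = 2.57 μm/a
copper: temperature factor f = +0.126·(-20.4) = -2.5704
  SO₂ term: 0.0053·74.9^0.26·exp(0.059·88-2.5704) = 0.224
  Sd branch = 0.01025·Sd^0.27·e^(0.036·RH+0.049·T) = 0.609 μm/a
  r_corr = 0.224 + 0.609 = 0.833 μm/a
Ordering by μm/a: zinc (2.57) > copper (0.833)

copper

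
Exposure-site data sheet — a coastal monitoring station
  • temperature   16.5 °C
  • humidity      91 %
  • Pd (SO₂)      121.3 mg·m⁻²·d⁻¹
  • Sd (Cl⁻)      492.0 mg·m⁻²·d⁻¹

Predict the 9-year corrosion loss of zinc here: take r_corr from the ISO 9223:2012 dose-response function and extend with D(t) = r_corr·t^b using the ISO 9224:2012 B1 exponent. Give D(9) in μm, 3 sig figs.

zinc: T>10 °C ⇒ hinge -0.071·(16.5−10) = -0.4615
  sulphur-dioxide contribution → 4.416 μm/a
  chloride contribution → 5.043 μm/a
  ⇒ r_corr(zinc) = 9.459 μm/a
Long-term exponent b (ISO 9224 Table 2, B1) = 0.813
  D(9) = 9.459 × 9^0.813 = 9.459 × 5.968 = 56.45 μm

D(9) = 56.4 μm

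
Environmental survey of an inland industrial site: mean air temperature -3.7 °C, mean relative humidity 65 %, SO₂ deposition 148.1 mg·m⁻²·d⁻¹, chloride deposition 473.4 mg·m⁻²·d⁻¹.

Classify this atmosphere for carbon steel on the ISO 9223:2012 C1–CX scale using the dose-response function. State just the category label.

C3

carbon steel: T≤10 °C ⇒ hinge +0.150·(-3.7−10) = -2.0550
  SO₂ term: 1.77·148.1^0.52·exp(0.02·65-2.0550) = 11.19
  Cl⁻ term: 0.102·473.4^0.62·exp(0.033·65+0.04·-3.7) = 34.24
  sum: 11.19 + 34.24 → r_corr = 45.43 μm/a
ISO 9223 Table 2 (carbon steel): 25 < 45.4 ≤ 50 μm/a ⇒ C3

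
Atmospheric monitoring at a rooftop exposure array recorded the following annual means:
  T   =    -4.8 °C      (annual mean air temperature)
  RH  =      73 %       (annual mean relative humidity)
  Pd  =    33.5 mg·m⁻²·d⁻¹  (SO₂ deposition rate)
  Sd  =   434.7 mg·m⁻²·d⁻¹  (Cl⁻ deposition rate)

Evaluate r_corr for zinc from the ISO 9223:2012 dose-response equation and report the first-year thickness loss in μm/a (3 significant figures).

zinc: f(T) = +0.038·(T−10) [T≤10 °C] = -0.5624
  SO₂ term: 0.0129·33.5^0.44·exp(0.046·73-0.5624) = 0.9902
  Cl⁻ term: 0.0175·434.7^0.57·exp(0.008·73+0.085·-4.8) = 0.6656
  sum: 0.9902 + 0.6656 → r_corr = 1.656 μm/a

r_corr = 1.66 μm/a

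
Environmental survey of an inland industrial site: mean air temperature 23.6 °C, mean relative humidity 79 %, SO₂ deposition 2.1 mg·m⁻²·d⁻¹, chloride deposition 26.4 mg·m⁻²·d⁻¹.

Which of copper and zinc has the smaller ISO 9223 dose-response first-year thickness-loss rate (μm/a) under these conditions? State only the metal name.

copper: f(T) = -0.080·(T−10) [T>10 °C] = -1.0880
  sulphur-dioxide contribution → 0.229 μm/a
  chloride contribution → 1.355 μm/a
  ⇒ r_corr(copper) = 1.584 μm/a
zinc: f(T) = -0.071·(T−10) [T>10 °C] = -0.9656
  sulphur-dioxide contribution → 0.2578 μm/a
  chloride contribution → 1.581 μm/a
  total first-year rate 1.839 μm/a
Ordering by μm/a: zinc (1.84) > copper (1.58)

copper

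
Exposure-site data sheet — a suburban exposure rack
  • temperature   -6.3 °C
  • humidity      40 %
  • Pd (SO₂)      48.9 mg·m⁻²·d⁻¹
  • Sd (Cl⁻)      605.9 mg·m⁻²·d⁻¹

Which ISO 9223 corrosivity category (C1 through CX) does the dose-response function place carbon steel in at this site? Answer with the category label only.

carbon steel: T≤10 °C ⇒ hinge +0.150·(-6.3−10) = -2.4450
  sulphur-dioxide contribution → 2.582 μm/a
  chloride contribution → 15.76 μm/a
  total first-year rate 18.34 μm/a
18.3 μm/a falls in (1.3, 25] for carbon steel → category C2

C2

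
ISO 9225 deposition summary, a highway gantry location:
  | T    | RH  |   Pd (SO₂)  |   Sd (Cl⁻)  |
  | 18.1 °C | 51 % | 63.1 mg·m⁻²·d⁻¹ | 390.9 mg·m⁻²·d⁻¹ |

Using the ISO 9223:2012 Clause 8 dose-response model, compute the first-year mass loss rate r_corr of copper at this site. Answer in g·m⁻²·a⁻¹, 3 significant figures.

copper: f(T) = -0.080·(T−10) [T>10 °C] = -0.6480
  Pd branch = 0.0053·Pd^0.26·e^(0.059·RH+f) = 0.1651 μm/a
  Cl⁻ term: 0.01025·390.9^0.27·exp(0.036·51+0.049·18.1) = 0.7818
  sum: 0.1651 + 0.7818 → r_corr = 0.9469 μm/a
Convert to mass loss: 0.9469 μm/a × 8.96 g/cm³ = 8.484 g·m⁻²·a⁻¹

r_corr = 8.48 g·m⁻²·a⁻¹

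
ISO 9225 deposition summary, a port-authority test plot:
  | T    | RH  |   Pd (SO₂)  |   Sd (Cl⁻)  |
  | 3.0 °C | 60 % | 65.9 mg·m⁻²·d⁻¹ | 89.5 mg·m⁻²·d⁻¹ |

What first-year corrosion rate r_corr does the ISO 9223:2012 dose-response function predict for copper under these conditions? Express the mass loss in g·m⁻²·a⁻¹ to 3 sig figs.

r_corr = 5.12 g·m⁻²·a⁻¹

copper: temperature factor f = +0.126·(-7.0) = -0.8820
  Pd branch = 0.0053·Pd^0.26·e^(0.059·RH+f) = 0.2247 μm/a
  Cl⁻ term: 0.01025·89.5^0.27·exp(0.036·60+0.049·3.0) = 0.3464
  sum: 0.2247 + 0.3464 → r_corr = 0.5711 μm/a
Convert to mass loss: 0.5711 μm/a × 8.96 g/cm³ = 5.117 g·m⁻²·a⁻¹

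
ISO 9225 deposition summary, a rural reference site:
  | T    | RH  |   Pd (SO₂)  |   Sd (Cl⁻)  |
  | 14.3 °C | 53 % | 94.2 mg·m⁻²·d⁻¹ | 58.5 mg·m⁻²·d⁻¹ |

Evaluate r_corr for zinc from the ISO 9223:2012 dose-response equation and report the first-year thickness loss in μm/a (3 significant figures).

r_corr = 1.72 μm/a

zinc: f(T) = -0.071·(T−10) [T>10 °C] = -0.3053
  sulphur-dioxide contribution → 0.8043 μm/a
  chloride contribution → 0.9169 μm/a
  total first-year rate 1.721 μm/a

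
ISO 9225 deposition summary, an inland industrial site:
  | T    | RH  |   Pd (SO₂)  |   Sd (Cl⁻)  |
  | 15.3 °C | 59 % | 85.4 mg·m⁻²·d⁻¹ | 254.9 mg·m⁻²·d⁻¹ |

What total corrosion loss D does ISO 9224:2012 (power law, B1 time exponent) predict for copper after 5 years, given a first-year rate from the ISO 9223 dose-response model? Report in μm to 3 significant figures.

D(5) = 3.42 μm

copper: f(T) = -0.080·(T−10) [T>10 °C] = -0.4240
  sulphur-dioxide contribution → 0.3582 μm/a
  chloride contribution → 0.81 μm/a
  ⇒ r_corr(copper) = 1.168 μm/a
Long-term exponent b (ISO 9224 Table 2, B1) = 0.667
  D(5) = 1.168 × 5^0.667 = 1.168 × 2.926 = 3.418 μm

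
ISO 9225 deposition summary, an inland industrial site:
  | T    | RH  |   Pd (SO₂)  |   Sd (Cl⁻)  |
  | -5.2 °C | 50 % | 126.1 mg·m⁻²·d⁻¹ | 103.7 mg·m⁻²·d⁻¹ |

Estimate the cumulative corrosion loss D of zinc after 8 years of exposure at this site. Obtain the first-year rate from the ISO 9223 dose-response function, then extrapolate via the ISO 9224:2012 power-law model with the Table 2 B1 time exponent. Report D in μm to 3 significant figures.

zinc: f(T) = +0.038·(T−10) [T≤10 °C] = -0.5776
  Pd branch = 0.0129·Pd^0.44·e^(0.046·RH+f) = 0.6066 μm/a
  Sd branch = 0.0175·Sd^0.57·e^(0.008·RH+0.085·T) = 0.2365 μm/a
  sum: 0.6066 + 0.2365 → r_corr = 0.8431 μm/a
Power-law: D(8) = r_corr · 8^0.813
  D(8) = 0.8431 × 8^0.813 = 0.8431 × 5.423 = 4.572 μm

D(8) = 4.57 μm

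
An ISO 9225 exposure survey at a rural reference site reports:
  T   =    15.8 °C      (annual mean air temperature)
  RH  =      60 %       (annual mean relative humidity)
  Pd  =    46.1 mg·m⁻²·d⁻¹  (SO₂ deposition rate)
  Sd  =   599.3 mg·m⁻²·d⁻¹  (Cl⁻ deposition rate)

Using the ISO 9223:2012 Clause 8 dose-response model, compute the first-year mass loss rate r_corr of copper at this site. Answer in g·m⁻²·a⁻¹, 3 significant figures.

r_corr = 12.5 g·m⁻²·a⁻¹

copper: T>10 °C ⇒ hinge -0.080·(15.8−10) = -0.4640
  sulphur-dioxide contribution → 0.311 μm/a
  chloride contribution → 1.084 μm/a
  ⇒ r_corr(copper) = 1.395 μm/a
Convert to mass loss: 1.395 μm/a × 8.96 g/cm³ = 12.5 g·m⁻²·a⁻¹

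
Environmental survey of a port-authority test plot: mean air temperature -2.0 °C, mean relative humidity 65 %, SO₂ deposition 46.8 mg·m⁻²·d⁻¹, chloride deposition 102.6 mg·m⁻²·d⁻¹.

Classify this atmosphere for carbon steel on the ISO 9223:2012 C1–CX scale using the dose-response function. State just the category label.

C2

carbon steel: f(T) = +0.150·(T−10) [T≤10 °C] = -1.8000
  sulphur-dioxide contribution → 7.931 μm/a
  chloride contribution → 14.2 μm/a
  total first-year rate 22.13 μm/a
Category bounds: 1.3…25 μm/a bracket r_corr ⇒ C2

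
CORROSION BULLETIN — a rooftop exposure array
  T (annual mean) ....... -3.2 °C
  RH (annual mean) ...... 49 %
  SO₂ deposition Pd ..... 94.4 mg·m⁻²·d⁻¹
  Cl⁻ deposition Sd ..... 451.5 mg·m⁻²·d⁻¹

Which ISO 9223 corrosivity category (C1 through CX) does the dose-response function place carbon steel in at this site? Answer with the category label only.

C3

carbon steel: f(T) = +0.150·(T−10) [T≤10 °C] = -1.9800
  Pd branch = 1.77·Pd^0.52·e^(0.02·RH+f) = 6.929 μm/a
  Cl⁻ term: 0.102·451.5^0.62·exp(0.033·49+0.04·-3.2) = 20.01
  sum: 6.929 + 20.01 → r_corr = 26.93 μm/a
26.9 μm/a falls in (25, 50] for carbon steel → category C3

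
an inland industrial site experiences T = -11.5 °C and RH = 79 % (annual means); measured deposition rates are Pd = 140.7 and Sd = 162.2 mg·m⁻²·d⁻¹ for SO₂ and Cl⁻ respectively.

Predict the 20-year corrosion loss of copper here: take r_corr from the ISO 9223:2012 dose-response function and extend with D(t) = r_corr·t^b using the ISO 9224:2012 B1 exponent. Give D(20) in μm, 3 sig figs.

copper: temperature factor f = +0.126·(-21.5) = -2.7090
  Pd branch = 0.0053·Pd^0.26·e^(0.059·RH+f) = 0.1351 μm/a
  Cl⁻ term: 0.01025·162.2^0.27·exp(0.036·79+0.049·-11.5) = 0.3961
  sum: 0.1351 + 0.3961 → r_corr = 0.5312 μm/a
Long-term exponent b (ISO 9224 Table 2, B1) = 0.667
  D(20) = 0.5312 × 20^0.667 = 0.5312 × 7.375 = 3.918 μm

D(20) = 3.92 μm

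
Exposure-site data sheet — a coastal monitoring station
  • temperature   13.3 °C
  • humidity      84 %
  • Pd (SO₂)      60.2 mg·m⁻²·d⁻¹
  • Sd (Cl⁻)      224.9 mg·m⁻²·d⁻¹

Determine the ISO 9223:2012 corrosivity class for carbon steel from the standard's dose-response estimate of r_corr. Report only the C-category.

carbon steel: f(T) = -0.054·(T−10) [T>10 °C] = -0.1782
  sulphur-dioxide contribution → 66.92 μm/a
  chloride contribution → 79.75 μm/a
  ⇒ r_corr(carbon steel) = 146.7 μm/a
147 μm/a falls in (80, 200] for carbon steel → category C5

C5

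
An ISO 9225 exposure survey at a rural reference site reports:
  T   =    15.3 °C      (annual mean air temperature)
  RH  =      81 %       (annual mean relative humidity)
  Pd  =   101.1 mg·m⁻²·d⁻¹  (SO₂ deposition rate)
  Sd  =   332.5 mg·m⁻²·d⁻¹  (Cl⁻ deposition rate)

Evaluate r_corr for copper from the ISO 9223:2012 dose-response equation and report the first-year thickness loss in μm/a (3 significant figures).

copper: T>10 °C ⇒ hinge -0.080·(15.3−10) = -0.4240
  SO₂ term: 0.0053·101.1^0.26·exp(0.059·81-0.4240) = 1.37
  Cl⁻ term: 0.01025·332.5^0.27·exp(0.036·81+0.049·15.3) = 1.921
  sum: 1.37 + 1.921 → r_corr = 3.292 μm/a

r_corr = 3.29 μm/a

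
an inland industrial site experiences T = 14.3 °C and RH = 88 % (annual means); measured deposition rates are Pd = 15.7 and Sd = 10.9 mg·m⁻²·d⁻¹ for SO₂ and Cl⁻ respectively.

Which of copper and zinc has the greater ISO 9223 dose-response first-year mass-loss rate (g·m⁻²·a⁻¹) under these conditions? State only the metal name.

copper

copper: f(T) = -0.080·(T−10) [T>10 °C] = -0.3440
  sulphur-dioxide contribution → 1.383 μm/a
  chloride contribution → 0.9354 μm/a
  total first-year rate 2.318 μm/a
  mass loss = 2.318 μm/a × 8.96 g/cm³ = 20.77 g·m⁻²·a⁻¹
zinc: temperature factor f = -0.071·(4.3) = -0.3053
  sulphur-dioxide contribution → 1.829 μm/a
  chloride contribution → 0.4656 μm/a
  total first-year rate 2.295 μm/a
  mass loss = 2.295 μm/a × 7.14 g/cm³ = 16.38 g·m⁻²·a⁻¹
Ordering by g·m⁻²·a⁻¹: copper (20.8) > zinc (16.4)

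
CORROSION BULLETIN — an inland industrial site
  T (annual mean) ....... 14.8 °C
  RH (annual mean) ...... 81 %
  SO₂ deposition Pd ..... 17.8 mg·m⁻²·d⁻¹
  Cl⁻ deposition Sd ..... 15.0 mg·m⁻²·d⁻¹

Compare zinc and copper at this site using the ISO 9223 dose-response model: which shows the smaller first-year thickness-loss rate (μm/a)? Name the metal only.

copper

zinc: temperature factor f = -0.071·(4.8) = -0.3408
  Pd branch = 0.0129·Pd^0.44·e^(0.046·RH+f) = 1.352 μm/a
  Sd branch = 0.0175·Sd^0.57·e^(0.008·RH+0.085·T) = 0.551 μm/a
  r_corr = 1.352 + 0.551 = 1.903 μm/a
copper: temperature factor f = -0.080·(4.8) = -0.3840
  SO₂ term: 0.0053·17.8^0.26·exp(0.059·81-0.3840) = 0.908
  Cl⁻ term: 0.01025·15.0^0.27·exp(0.036·81+0.049·14.8) = 0.8121
  r_corr = 0.908 + 0.8121 = 1.72 μm/a
Ordering by μm/a: zinc (1.9) > copper (1.72)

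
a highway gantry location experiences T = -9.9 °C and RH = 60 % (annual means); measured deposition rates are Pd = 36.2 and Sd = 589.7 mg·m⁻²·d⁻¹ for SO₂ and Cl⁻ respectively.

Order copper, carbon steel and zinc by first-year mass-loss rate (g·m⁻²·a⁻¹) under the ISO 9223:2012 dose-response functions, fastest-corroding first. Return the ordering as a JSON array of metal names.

copper: temperature factor f = +0.126·(-19.9) = -2.5074
  Pd branch = 0.0053·Pd^0.26·e^(0.059·RH+f) = 0.03784 μm/a
  Sd branch = 0.01025·Sd^0.27·e^(0.036·RH+0.049·T) = 0.3063 μm/a
  sum: 0.03784 + 0.3063 → r_corr = 0.3442 μm/a
  mass loss = 0.3442 μm/a × 8.96 g/cm³ = 3.084 g·m⁻²·a⁻¹
carbon steel: temperature factor f = +0.150·(-19.9) = -2.9850
  Pd branch = 1.77·Pd^0.52·e^(0.02·RH+f) = 1.92 μm/a
  Cl⁻ term: 0.102·589.7^0.62·exp(0.033·60+0.04·-9.9) = 25.96
  sum: 1.92 + 25.96 → r_corr = 27.88 μm/a
  mass loss = 27.88 μm/a × 7.85 g/cm³ = 218.9 g·m⁻²·a⁻¹
zinc: T≤10 °C ⇒ hinge +0.038·(-9.9−10) = -0.7562
  SO₂ term: 0.0129·36.2^0.44·exp(0.046·60-0.7562) = 0.4642
  Cl⁻ term: 0.0175·589.7^0.57·exp(0.008·60+0.085·-9.9) = 0.4627
  sum: 0.4642 + 0.4627 → r_corr = 0.9269 μm/a
  mass loss = 0.9269 μm/a × 7.14 g/cm³ = 6.618 g·m⁻²·a⁻¹
Ordering by g·m⁻²·a⁻¹: carbon steel (219) > zinc (6.62) > copper (3.08)

["carbon steel", "zinc", "copper"]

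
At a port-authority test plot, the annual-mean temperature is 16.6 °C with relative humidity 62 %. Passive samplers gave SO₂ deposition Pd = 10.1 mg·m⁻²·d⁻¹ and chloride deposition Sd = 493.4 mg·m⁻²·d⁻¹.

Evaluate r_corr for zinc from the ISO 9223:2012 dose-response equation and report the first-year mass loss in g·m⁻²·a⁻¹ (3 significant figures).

zinc: temperature factor f = -0.071·(6.6) = -0.4686
  Pd branch = 0.0129·Pd^0.44·e^(0.046·RH+f) = 0.3869 μm/a
  Sd branch = 0.0175·Sd^0.57·e^(0.008·RH+0.085·T) = 4.04 μm/a
  r_corr = 0.3869 + 4.04 = 4.427 μm/a
Convert to mass loss: 4.427 μm/a × 7.14 g/cm³ = 31.61 g·m⁻²·a⁻¹

r_corr = 31.6 g·m⁻²·a⁻¹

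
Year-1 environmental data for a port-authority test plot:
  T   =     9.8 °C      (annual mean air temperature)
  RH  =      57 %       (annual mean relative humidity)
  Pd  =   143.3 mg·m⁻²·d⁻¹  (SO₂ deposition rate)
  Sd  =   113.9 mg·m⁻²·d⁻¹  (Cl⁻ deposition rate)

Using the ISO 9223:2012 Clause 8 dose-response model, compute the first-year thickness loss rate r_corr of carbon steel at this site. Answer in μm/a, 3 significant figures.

carbon steel: f(T) = +0.150·(T−10) [T≤10 °C] = -0.0300
  sulphur-dioxide contribution → 71 μm/a
  chloride contribution → 18.66 μm/a
  ⇒ r_corr(carbon steel) = 89.66 μm/a

r_corr = 89.7 μm/a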